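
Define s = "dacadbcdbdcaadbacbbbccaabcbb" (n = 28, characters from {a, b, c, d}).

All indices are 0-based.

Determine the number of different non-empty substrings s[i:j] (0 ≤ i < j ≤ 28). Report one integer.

367

sorted suffixes:
  #0 SA[0]=22  'aabcbb'
  #1 SA[1]=11  'aadbacbbbccaabcbb'
  #2 SA[2]=23  'abcbb'
  #3 SA[3]=1  'acadbcdbdcaadbacbbbccaabcbb'
  #4 SA[4]=15  'acbbbccaabcbb'
  #5 SA[5]=12  'adbacbbbccaabcbb'
  #6 SA[6]=3  'adbcdbdcaadbacbbbccaabcbb'
  #7 SA[7]=27  'b'
  #8 SA[8]=14  'bacbbbccaabcbb'
  #9 SA[9]=26  'bb'
  #10 SA[10]=17  'bbbccaabcbb'
  #11 SA[11]=18  'bbccaabcbb'
  #12 SA[12]=24  'bcbb'
  #13 SA[13]=19  'bccaabcbb'
  #14 SA[14]=5  'bcdbdcaadbacbbbccaabcbb'
  #15 SA[15]=8  'bdcaadbacbbbccaabcbb'
  #16 SA[16]=21  'caabcbb'
  #17 SA[17]=10  'caadbacbbbccaabcbb'
  #18 SA[18]=2  'cadbcdbdcaadbacbbbccaabcbb'
  #19 SA[19]=25  'cbb'
  #20 SA[20]=16  'cbbbccaabcbb'
  #21 SA[21]=20  'ccaabcbb'
  #22 SA[22]=6  'cdbdcaadbacbbbccaabcbb'
  #23 SA[23]=0  'dacadbcdbdcaadbacbbbccaabcbb'
  #24 SA[24]=13  'dbacbbbccaabcbb'
  #25 SA[25]=4  'dbcdbdcaadbacbbbccaabcbb'
  #26 SA[26]=7  'dbdcaadbacbbbccaabcbb'
  #27 SA[27]=9  'dcaadbacbbbccaabcbb'

SA = [22, 11, 23, 1, 15, 12, 3, 27, 14, 26, 17, 18, 24, 19, 5, 8, 21, 10, 2, 25, 16, 20, 6, 0, 13, 4, 7, 9]
rank  pair      lcp
   1  s[22:],s[11:]  2  'aa'
   2  s[11:],s[23:]  1  'a'
   3  s[23:],s[1:]  1  'a'
   4  s[1:],s[15:]  2  'ac'
   5  s[15:],s[12:]  1  'a'
   6  s[12:],s[3:]  3  'adb'
   7  s[3:],s[27:]  0  ''
   8  s[27:],s[14:]  1  'b'
   9  s[14:],s[26:]  1  'b'
  10  s[26:],s[17:]  2  'bb'
  11  s[17:],s[18:]  2  'bb'
  12  s[18:],s[24:]  1  'b'
  13  s[24:],s[19:]  2  'bc'
  14  s[19:],s[5:]  2  'bc'
  15  s[5:],s[8:]  1  'b'
  16  s[8:],s[21:]  0  ''
  17  s[21:],s[10:]  3  'caa'
  18  s[10:],s[2:]  2  'ca'
  19  s[2:],s[25:]  1  'c'
  20  s[25:],s[16:]  3  'cbb'
  21  s[16:],s[20:]  1  'c'
  22  s[20:],s[6:]  1  'c'
  23  s[6:],s[0:]  0  ''
  24  s[0:],s[13:]  1  'd'
  25  s[13:],s[4:]  2  'db'
  26  s[4:],s[7:]  2  'db'
  27  s[7:],s[9:]  1  'd'

n(n+1)/2 = 28·29/2 = 406
Σ LCP = 0 + 2 + 1 + 1 + 2 + 1 + 3 + 0 + 1 + 1 + 2 + 2 + 1 + 2 + 2 + 1 + 0 + 3 + 2 + 1 + 3 + 1 + 1 + 0 + 1 + 2 + 2 + 1 = 39
distinct = 406 − 39 = 367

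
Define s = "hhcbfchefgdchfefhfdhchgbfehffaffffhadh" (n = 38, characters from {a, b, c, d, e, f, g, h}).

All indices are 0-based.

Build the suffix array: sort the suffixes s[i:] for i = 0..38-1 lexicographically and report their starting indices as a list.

[35, 29, 3, 23, 2, 5, 11, 20, 10, 36, 18, 7, 14, 25, 28, 4, 17, 13, 24, 27, 30, 31, 32, 8, 33, 15, 22, 9, 37, 34, 1, 19, 6, 16, 12, 26, 21, 0]

sorted suffixes:
  #0 SA[0]=35  'adh'
  #1 SA[1]=29  'affffhadh'
  #2 SA[2]=3  'bfchefgdchfefhfdhchgbfehffaffffhadh'
  #3 SA[3]=23  'bfehffaffffhadh'
  #4 SA[4]=2  'cbfchefgdchfefhfdhchgbfehffaffffhadh'
  #5 SA[5]=5  'chefgdchfefhfdhchgbfehffaffffhadh'
  #6 SA[6]=11  'chfefhfdhchgbfehffaffffhadh'
  #7 SA[7]=20  'chgbfehffaffffhadh'
  #8 SA[8]=10  'dchfefhfdhchgbfehffaffffhadh'
  #9 SA[9]=36  'dh'
  #10 SA[10]=18  'dhchgbfehffaffffhadh'
  #11 SA[11]=7  'efgdchfefhfdhchgbfehffaffffhadh'
  #12 SA[12]=14  'efhfdhchgbfehffaffffhadh'
  #13 SA[13]=25  'ehffaffffhadh'
  #14 SA[14]=28  'faffffhadh'
  #15 SA[15]=4  'fchefgdchfefhfdhchgbfehffaffffhadh'
  #16 SA[16]=17  'fdhchgbfehffaffffhadh'
  #17 SA[17]=13  'fefhfdhchgbfehffaffffhadh'
  #18 SA[18]=24  'fehffaffffhadh'
  #19 SA[19]=27  'ffaffffhadh'
  #20 SA[20]=30  'ffffhadh'
  #21 SA[21]=31  'fffhadh'
  #22 SA[22]=32  'ffhadh'
  #23 SA[23]=8  'fgdchfefhfdhchgbfehffaffffhadh'
  #24 SA[24]=33  'fhadh'
  #25 SA[25]=15  'fhfdhchgbfehffaffffhadh'
  #26 SA[26]=22  'gbfehffaffffhadh'
  #27 SA[27]=9  'gdchfefhfdhchgbfehffaffffhadh'
  #28 SA[28]=37  'h'
  #29 SA[29]=34  'hadh'
  #30 SA[30]=1  'hcbfchefgdchfefhfdhchgbfehffaffffhadh'
  #31 SA[31]=19  'hchgbfehffaffffhadh'
  #32 SA[32]=6  'hefgdchfefhfdhchgbfehffaffffhadh'
  #33 SA[33]=16  'hfdhchgbfehffaffffhadh'
  #34 SA[34]=12  'hfefhfdhchgbfehffaffffhadh'
  #35 SA[35]=26  'hffaffffhadh'
  #36 SA[36]=21  'hgbfehffaffffhadh'
  #37 SA[37]=0  'hhcbfchefgdchfefhfdhchgbfehffaffffhadh'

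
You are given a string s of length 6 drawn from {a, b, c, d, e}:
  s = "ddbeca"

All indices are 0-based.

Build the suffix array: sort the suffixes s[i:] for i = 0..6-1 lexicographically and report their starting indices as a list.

rank | idx | suffix
   0 |   5 | a
   1 |   2 | beca
   2 |   4 | ca
   3 |   1 | dbeca
   4 |   0 | ddbeca
   5 |   3 | eca

[5, 2, 4, 1, 0, 3]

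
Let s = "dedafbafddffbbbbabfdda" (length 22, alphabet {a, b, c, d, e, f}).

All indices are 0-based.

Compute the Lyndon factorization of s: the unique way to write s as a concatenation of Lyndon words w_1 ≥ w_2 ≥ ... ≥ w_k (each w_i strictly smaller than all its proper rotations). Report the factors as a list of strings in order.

emit factor 1: 'de' (i=0, period=2)
emit factor 2: 'd' (i=2, period=1)
emit factor 3: 'afbafddffbbbb' (i=3, period=13)
emit factor 4: 'abfdd' (i=16, period=5)
emit factor 5: 'a' (i=21, period=1)

["de", "d", "afbafddffbbbb", "abfdd", "a"]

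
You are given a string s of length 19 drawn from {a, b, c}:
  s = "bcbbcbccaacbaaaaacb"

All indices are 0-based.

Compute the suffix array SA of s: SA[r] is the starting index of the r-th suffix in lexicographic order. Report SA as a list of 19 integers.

[12, 13, 14, 15, 8, 16, 9, 18, 11, 2, 0, 3, 5, 7, 17, 10, 1, 4, 6]

rank→(start, suffix):
  0 → (12, 'aaaaacb')
  1 → (13, 'aaaacb')
  2 → (14, 'aaacb')
  3 → (15, 'aacb')
  4 → (8, 'aacbaaaaacb')
  5 → (16, 'acb')
  6 → (9, 'acbaaaaacb')
  7 → (18, 'b')
  8 → (11, 'baaaaacb')
  9 → (2, 'bbcbccaacbaaaaacb')
  10 → (0, 'bcbbcbccaacbaaaaacb')
  11 → (3, 'bcbccaacbaaaaacb')
  12 → (5, 'bccaacbaaaaacb')
  13 → (7, 'caacbaaaaacb')
  14 → (17, 'cb')
  15 → (10, 'cbaaaaacb')
  16 → (1, 'cbbcbccaacbaaaaacb')
  17 → (4, 'cbccaacbaaaaacb')
  18 → (6, 'ccaacbaaaaacb')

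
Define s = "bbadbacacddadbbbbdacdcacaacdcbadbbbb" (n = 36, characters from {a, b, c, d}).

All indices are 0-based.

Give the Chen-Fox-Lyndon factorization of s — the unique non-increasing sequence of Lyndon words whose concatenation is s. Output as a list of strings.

emit factor 1: 'b' (i=0, period=1)
emit factor 2: 'b' (i=1, period=1)
emit factor 3: 'adb' (i=2, period=3)
emit factor 4: 'acacddadbbbbdacdc' (i=5, period=17)
emit factor 5: 'ac' (i=22, period=2)
emit factor 6: 'aacdcbadbbbb' (i=24, period=12)

["b", "b", "adb", "acacddadbbbbdacdc", "ac", "aacdcbadbbbb"]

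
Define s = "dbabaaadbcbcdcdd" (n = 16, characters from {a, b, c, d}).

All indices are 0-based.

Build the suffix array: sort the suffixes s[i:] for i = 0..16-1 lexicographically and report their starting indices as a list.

[4, 5, 2, 6, 3, 1, 8, 10, 9, 11, 13, 15, 0, 7, 12, 14]

rank→(start, suffix):
  0 → (4, 'aaadbcbcdcdd')
  1 → (5, 'aadbcbcdcdd')
  2 → (2, 'abaaadbcbcdcdd')
  3 → (6, 'adbcbcdcdd')
  4 → (3, 'baaadbcbcdcdd')
  5 → (1, 'babaaadbcbcdcdd')
  6 → (8, 'bcbcdcdd')
  7 → (10, 'bcdcdd')
  8 → (9, 'cbcdcdd')
  9 → (11, 'cdcdd')
  10 → (13, 'cdd')
  11 → (15, 'd')
  12 → (0, 'dbabaaadbcbcdcdd')
  13 → (7, 'dbcbcdcdd')
  14 → (12, 'dcdd')
  15 → (14, 'dd')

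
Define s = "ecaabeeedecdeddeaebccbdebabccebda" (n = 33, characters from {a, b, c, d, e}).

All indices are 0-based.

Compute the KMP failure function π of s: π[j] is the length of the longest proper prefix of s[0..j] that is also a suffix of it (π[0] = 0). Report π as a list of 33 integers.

[0, 0, 0, 0, 0, 1, 1, 1, 0, 1, 2, 0, 1, 0, 0, 1, 0, 1, 0, 0, 0, 0, 0, 1, 0, 0, 0, 0, 0, 1, 0, 0, 0]

π[0] = 0
j=1 s[j]='c': π[1]=0 (border '')
j=2 s[j]='a': π[2]=0 (border '')
j=3 s[j]='a': π[3]=0 (border '')
j=4 s[j]='b': π[4]=0 (border '')
j=5 s[j]='e': π[5]=1 (border 'e')
j=6 s[j]='e': k: 1→0; π[6]=1 (border 'e')
j=7 s[j]='e': k: 1→0; π[7]=1 (border 'e')
j=8 s[j]='d': k: 1→0; π[8]=0 (border '')
j=9 s[j]='e': π[9]=1 (border 'e')
j=10 s[j]='c': π[10]=2 (border 'ec')
j=11 s[j]='d': k: 2→0; π[11]=0 (border '')
j=12 s[j]='e': π[12]=1 (border 'e')
j=13 s[j]='d': k: 1→0; π[13]=0 (border '')
j=14 s[j]='d': π[14]=0 (border '')
j=15 s[j]='e': π[15]=1 (border 'e')
j=16 s[j]='a': k: 1→0; π[16]=0 (border '')
j=17 s[j]='e': π[17]=1 (border 'e')
j=18 s[j]='b': k: 1→0; π[18]=0 (border '')
j=19 s[j]='c': π[19]=0 (border '')
j=20 s[j]='c': π[20]=0 (border '')
j=21 s[j]='b': π[21]=0 (border '')
j=22 s[j]='d': π[22]=0 (border '')
j=23 s[j]='e': π[23]=1 (border 'e')
j=24 s[j]='b': k: 1→0; π[24]=0 (border '')
j=25 s[j]='a': π[25]=0 (border '')
j=26 s[j]='b': π[26]=0 (border '')
j=27 s[j]='c': π[27]=0 (border '')
j=28 s[j]='c': π[28]=0 (border '')
j=29 s[j]='e': π[29]=1 (border 'e')
j=30 s[j]='b': k: 1→0; π[30]=0 (border '')
j=31 s[j]='d': π[31]=0 (border '')
j=32 s[j]='a': π[32]=0 (border '')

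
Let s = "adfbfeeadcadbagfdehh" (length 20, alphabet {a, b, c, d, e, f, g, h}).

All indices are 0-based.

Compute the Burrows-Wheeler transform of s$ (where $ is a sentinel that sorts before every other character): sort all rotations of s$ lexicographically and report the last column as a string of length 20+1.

hce$bdfdaafaefddgbahe

rank  rotation               last
    0  $adfbfeeadcadbagfdehh  h
    1  adbagfdehh$adfbfeeadc  c
    2  adcadbagfdehh$adfbfee  e
    3  adfbfeeadcadbagfdehh$  $
    4  agfdehh$adfbfeeadcadb  b
    5  bagfdehh$adfbfeeadcad  d
    6  bfeeadcadbagfdehh$adf  f
    7  cadbagfdehh$adfbfeead  d
    8  dbagfdehh$adfbfeeadca  a
    9  dcadbagfdehh$adfbfeea  a
   10  dehh$adfbfeeadcadbagf  f
   11  dfbfeeadcadbagfdehh$a  a
   12  eadcadbagfdehh$adfbfe  e
   13  eeadcadbagfdehh$adfbf  f
   14  ehh$adfbfeeadcadbagfd  d
   15  fbfeeadcadbagfdehh$ad  d
   16  fdehh$adfbfeeadcadbag  g
   17  feeadcadbagfdehh$adfb  b
   18  gfdehh$adfbfeeadcadba  a
   19  h$adfbfeeadcadbagfdeh  h
   20  hh$adfbfeeadcadbagfde  e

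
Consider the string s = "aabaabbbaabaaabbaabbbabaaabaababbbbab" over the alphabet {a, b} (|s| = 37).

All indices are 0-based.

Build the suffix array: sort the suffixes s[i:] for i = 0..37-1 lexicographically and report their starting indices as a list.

[23, 11, 8, 24, 0, 27, 12, 3, 16, 35, 21, 9, 25, 1, 28, 13, 4, 17, 30, 36, 22, 10, 7, 26, 2, 15, 34, 20, 29, 6, 14, 33, 19, 5, 32, 18, 31]

rank | idx | suffix
   0 |  23 | aaabaababbbbab
   1 |  11 | aaabbaabbbabaaabaababbbbab
   2 |   8 | aabaaabbaabbbabaaabaababbbbab
   3 |  24 | aabaababbbbab
   4 |   0 | aabaabbbaabaaabbaabbbabaaabaababbbbab
   5 |  27 | aababbbbab
   6 |  12 | aabbaabbbabaaabaababbbbab
   7 |   3 | aabbbaabaaabbaabbbabaaabaababbbbab
   8 |  16 | aabbbabaaabaababbbbab
   9 |  35 | ab
  10 |  21 | abaaabaababbbbab
  11 |   9 | abaaabbaabbbabaaabaababbbbab
  12 |  25 | abaababbbbab
  13 |   1 | abaabbbaabaaabbaabbbabaaabaababbbbab
  14 |  28 | ababbbbab
  15 |  13 | abbaabbbabaaabaababbbbab
  16 |   4 | abbbaabaaabbaabbbabaaabaababbbbab
  17 |  17 | abbbabaaabaababbbbab
  18 |  30 | abbbbab
  19 |  36 | b
  20 |  22 | baaabaababbbbab
  21 |  10 | baaabbaabbbabaaabaababbbbab
  22 |   7 | baabaaabbaabbbabaaabaababbbbab
  23 |  26 | baababbbbab
  24 |   2 | baabbbaabaaabbaabbbabaaabaababbbbab
  25 |  15 | baabbbabaaabaababbbbab
  26 |  34 | bab
  27 |  20 | babaaabaababbbbab
  28 |  29 | babbbbab
  29 |   6 | bbaabaaabbaabbbabaaabaababbbbab
  30 |  14 | bbaabbbabaaabaababbbbab
  31 |  33 | bbab
  32 |  19 | bbabaaabaababbbbab
  33 |   5 | bbbaabaaabbaabbbabaaabaababbbbab
  34 |  32 | bbbab
  35 |  18 | bbbabaaabaababbbbab
  36 |  31 | bbbbab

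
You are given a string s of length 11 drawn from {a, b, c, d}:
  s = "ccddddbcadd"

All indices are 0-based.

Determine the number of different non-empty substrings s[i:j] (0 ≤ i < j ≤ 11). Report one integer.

rank | idx | suffix
   0 |   8 | add
   1 |   6 | bcadd
   2 |   7 | cadd
   3 |   0 | ccddddbcadd
   4 |   1 | cddddbcadd
   5 |  10 | d
   6 |   5 | dbcadd
   7 |   9 | dd
   8 |   4 | ddbcadd
   9 |   3 | dddbcadd
  10 |   2 | ddddbcadd

SA = [8, 6, 7, 0, 1, 10, 5, 9, 4, 3, 2]
i: (SA[i-1],SA[i]) lcp shared
  1: (8,6) 0 ''
  2: (6,7) 0 ''
  3: (7,0) 1 'c'
  4: (0,1) 1 'c'
  5: (1,10) 0 ''
  6: (10,5) 1 'd'
  7: (5,9) 1 'd'
  8: (9,4) 2 'dd'
  9: (4,3) 2 'dd'
  10: (3,2) 3 'ddd'

n(n+1)/2 = 11·12/2 = 66
Σ LCP = 0 + 0 + 0 + 1 + 1 + 0 + 1 + 1 + 2 + 2 + 3 = 11
distinct = 66 − 11 = 55

55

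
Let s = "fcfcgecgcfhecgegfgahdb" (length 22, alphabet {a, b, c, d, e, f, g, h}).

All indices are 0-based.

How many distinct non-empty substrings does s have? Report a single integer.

rank→(start, suffix):
  0 → (18, 'ahdb')
  1 → (21, 'b')
  2 → (1, 'cfcgecgcfhecgegfgahdb')
  3 → (8, 'cfhecgegfgahdb')
  4 → (6, 'cgcfhecgegfgahdb')
  5 → (3, 'cgecgcfhecgegfgahdb')
  6 → (12, 'cgegfgahdb')
  7 → (20, 'db')
  8 → (5, 'ecgcfhecgegfgahdb')
  9 → (11, 'ecgegfgahdb')
  10 → (14, 'egfgahdb')
  11 → (0, 'fcfcgecgcfhecgegfgahdb')
  12 → (2, 'fcgecgcfhecgegfgahdb')
  13 → (16, 'fgahdb')
  14 → (9, 'fhecgegfgahdb')
  15 → (17, 'gahdb')
  16 → (7, 'gcfhecgegfgahdb')
  17 → (4, 'gecgcfhecgegfgahdb')
  18 → (13, 'gegfgahdb')
  19 → (15, 'gfgahdb')
  20 → (19, 'hdb')
  21 → (10, 'hecgegfgahdb')

SA = [18, 21, 1, 8, 6, 3, 12, 20, 5, 11, 14, 0, 2, 16, 9, 17, 7, 4, 13, 15, 19, 10]
rank  pair      lcp
   1  s[18:],s[21:]  0  ''
   2  s[21:],s[1:]  0  ''
   3  s[1:],s[8:]  2  'cf'
   4  s[8:],s[6:]  1  'c'
   5  s[6:],s[3:]  2  'cg'
   6  s[3:],s[12:]  3  'cge'
   7  s[12:],s[20:]  0  ''
   8  s[20:],s[5:]  0  ''
   9  s[5:],s[11:]  3  'ecg'
  10  s[11:],s[14:]  1  'e'
  11  s[14:],s[0:]  0  ''
  12  s[0:],s[2:]  2  'fc'
  13  s[2:],s[16:]  1  'f'
  14  s[16:],s[9:]  1  'f'
  15  s[9:],s[17:]  0  ''
  16  s[17:],s[7:]  1  'g'
  17  s[7:],s[4:]  1  'g'
  18  s[4:],s[13:]  2  'ge'
  19  s[13:],s[15:]  1  'g'
  20  s[15:],s[19:]  0  ''
  21  s[19:],s[10:]  1  'h'

n(n+1)/2 = 22·23/2 = 253
Σ LCP = 0 + 0 + 0 + 2 + 1 + 2 + 3 + 0 + 0 + 3 + 1 + 0 + 2 + 1 + 1 + 0 + 1 + 1 + 2 + 1 + 0 + 1 = 22
distinct = 253 − 22 = 231

231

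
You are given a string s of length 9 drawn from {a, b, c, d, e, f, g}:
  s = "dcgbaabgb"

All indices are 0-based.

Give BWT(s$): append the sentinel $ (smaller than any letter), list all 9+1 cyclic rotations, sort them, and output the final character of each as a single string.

bbaggad$bc

rank  rotation    last
    0  $dcgbaabgb  b
    1  aabgb$dcgb  b
    2  abgb$dcgba  a
    3  b$dcgbaabg  g
    4  baabgb$dcg  g
    5  bgb$dcgbaa  a
    6  cgbaabgb$d  d
    7  dcgbaabgb$  $
    8  gb$dcgbaab  b
    9  gbaabgb$dc  c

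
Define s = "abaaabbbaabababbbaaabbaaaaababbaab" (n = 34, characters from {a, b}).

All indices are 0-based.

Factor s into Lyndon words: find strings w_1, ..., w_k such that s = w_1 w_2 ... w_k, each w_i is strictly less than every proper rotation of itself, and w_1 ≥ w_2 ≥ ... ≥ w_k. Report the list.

["ab", "aaabbbaabababbb", "aaabb", "aaaaababbaab"]

emit factor 1: 'ab' (i=0, period=2)
emit factor 2: 'aaabbbaabababbb' (i=2, period=15)
emit factor 3: 'aaabb' (i=17, period=5)
emit factor 4: 'aaaaababbaab' (i=22, period=12)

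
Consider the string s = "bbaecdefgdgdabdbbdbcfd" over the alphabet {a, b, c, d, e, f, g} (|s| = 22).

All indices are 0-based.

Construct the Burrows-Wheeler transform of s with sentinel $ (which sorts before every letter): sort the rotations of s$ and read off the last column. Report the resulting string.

ddbb$ddabebfgbbcgadcedf

rank  rotation                 last
    0  $bbaecdefgdgdabdbbdbcfd  d
    1  abdbbdbcfd$bbaecdefgdgd  d
    2  aecdefgdgdabdbbdbcfd$bb  b
    3  baecdefgdgdabdbbdbcfd$b  b
    4  bbaecdefgdgdabdbbdbcfd$  $
    5  bbdbcfd$bbaecdefgdgdabd  d
    6  bcfd$bbaecdefgdgdabdbbd  d
    7  bdbbdbcfd$bbaecdefgdgda  a
    8  bdbcfd$bbaecdefgdgdabdb  b
    9  cdefgdgdabdbbdbcfd$bbae  e
   10  cfd$bbaecdefgdgdabdbbdb  b
   11  d$bbaecdefgdgdabdbbdbcf  f
   12  dabdbbdbcfd$bbaecdefgdg  g
   13  dbbdbcfd$bbaecdefgdgdab  b
   14  dbcfd$bbaecdefgdgdabdbb  b
   15  defgdgdabdbbdbcfd$bbaec  c
   16  dgdabdbbdbcfd$bbaecdefg  g
   17  ecdefgdgdabdbbdbcfd$bba  a
   18  efgdgdabdbbdbcfd$bbaecd  d
   19  fd$bbaecdefgdgdabdbbdbc  c
   20  fgdgdabdbbdbcfd$bbaecde  e
   21  gdabdbbdbcfd$bbaecdefgd  d
   22  gdgdabdbbdbcfd$bbaecdef  f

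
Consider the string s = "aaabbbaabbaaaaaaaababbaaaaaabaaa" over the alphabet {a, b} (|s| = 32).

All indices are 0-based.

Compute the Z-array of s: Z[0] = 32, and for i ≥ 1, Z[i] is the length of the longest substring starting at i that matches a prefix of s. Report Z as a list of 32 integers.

Z[0]=32
i=1: outside box; Z[1]=2 scan→box=[1,3)
i=2: min(r-i=1, Z[1]=2)=1; Z[2]=1
i=3: outside box; Z[3]=0
i=4: outside box; Z[4]=0
i=5: outside box; Z[5]=0
i=6: outside box; Z[6]=2 scan→box=[6,8)
i=7: min(r-i=1, Z[1]=2)=1; Z[7]=1
i=8: outside box; Z[8]=0
i=9: outside box; Z[9]=0
i=10: outside box; Z[10]=3 scan→box=[10,13)
i=11: min(r-i=2, Z[1]=2)=2; Z[11]=3 scan→box=[11,14)
i=12: min(r-i=2, Z[1]=2)=2; Z[12]=3 scan→box=[12,15)
i=13: min(r-i=2, Z[1]=2)=2; Z[13]=3 scan→box=[13,16)
i=14: min(r-i=2, Z[1]=2)=2; Z[14]=3 scan→box=[14,17)
i=15: min(r-i=2, Z[1]=2)=2; Z[15]=4 scan→box=[15,19)
i=16: min(r-i=3, Z[1]=2)=2; Z[16]=2
i=17: min(r-i=2, Z[2]=1)=1; Z[17]=1
i=18: min(r-i=1, Z[3]=0)=0; Z[18]=0
i=19: outside box; Z[19]=1 scan→box=[19,20)
i=20: outside box; Z[20]=0
i=21: outside box; Z[21]=0
i=22: outside box; Z[22]=3 scan→box=[22,25)
i=23: min(r-i=2, Z[1]=2)=2; Z[23]=3 scan→box=[23,26)
i=24: min(r-i=2, Z[1]=2)=2; Z[24]=3 scan→box=[24,27)
i=25: min(r-i=2, Z[1]=2)=2; Z[25]=4 scan→box=[25,29)
i=26: min(r-i=3, Z[1]=2)=2; Z[26]=2
i=27: min(r-i=2, Z[2]=1)=1; Z[27]=1
i=28: min(r-i=1, Z[3]=0)=0; Z[28]=0
i=29: outside box; Z[29]=3 scan→box=[29,32)
i=30: min(r-i=2, Z[1]=2)=2; Z[30]=2
i=31: min(r-i=1, Z[2]=1)=1; Z[31]=1

[32, 2, 1, 0, 0, 0, 2, 1, 0, 0, 3, 3, 3, 3, 3, 4, 2, 1, 0, 1, 0, 0, 3, 3, 3, 4, 2, 1, 0, 3, 2, 1]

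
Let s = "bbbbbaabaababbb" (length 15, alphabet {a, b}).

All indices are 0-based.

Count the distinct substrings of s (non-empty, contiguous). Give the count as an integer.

87

sorted suffixes:
  #0 SA[0]=5  'aabaababbb'
  #1 SA[1]=8  'aababbb'
  #2 SA[2]=6  'abaababbb'
  #3 SA[3]=9  'ababbb'
  #4 SA[4]=11  'abbb'
  #5 SA[5]=14  'b'
  #6 SA[6]=4  'baabaababbb'
  #7 SA[7]=7  'baababbb'
  #8 SA[8]=10  'babbb'
  #9 SA[9]=13  'bb'
  #10 SA[10]=3  'bbaabaababbb'
  #11 SA[11]=12  'bbb'
  #12 SA[12]=2  'bbbaabaababbb'
  #13 SA[13]=1  'bbbbaabaababbb'
  #14 SA[14]=0  'bbbbbaabaababbb'

SA = [5, 8, 6, 9, 11, 14, 4, 7, 10, 13, 3, 12, 2, 1, 0]
rank  pair      lcp
   1  s[5:],s[8:]  4  'aaba'
   2  s[8:],s[6:]  1  'a'
   3  s[6:],s[9:]  3  'aba'
   4  s[9:],s[11:]  2  'ab'
   5  s[11:],s[14:]  0  ''
   6  s[14:],s[4:]  1  'b'
   7  s[4:],s[7:]  5  'baaba'
   8  s[7:],s[10:]  2  'ba'
   9  s[10:],s[13:]  1  'b'
  10  s[13:],s[3:]  2  'bb'
  11  s[3:],s[12:]  2  'bb'
  12  s[12:],s[2:]  3  'bbb'
  13  s[2:],s[1:]  3  'bbb'
  14  s[1:],s[0:]  4  'bbbb'

n(n+1)/2 = 15·16/2 = 120
Σ LCP = 0 + 4 + 1 + 3 + 2 + 0 + 1 + 5 + 2 + 1 + 2 + 2 + 3 + 3 + 4 = 33
distinct = 120 − 33 = 87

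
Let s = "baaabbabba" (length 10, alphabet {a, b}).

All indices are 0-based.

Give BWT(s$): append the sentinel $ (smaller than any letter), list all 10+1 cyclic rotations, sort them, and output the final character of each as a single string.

rank  rotation     last
    0  $baaabbabba  a
    1  a$baaabbabb  b
    2  aaabbabba$b  b
    3  aabbabba$ba  a
    4  abba$baaabb  b
    5  abbabba$baa  a
    6  ba$baaabbab  b
    7  baaabbabba$  $
    8  babba$baaab  b
    9  bba$baaabba  a
   10  bbabba$baaa  a

abbabab$baa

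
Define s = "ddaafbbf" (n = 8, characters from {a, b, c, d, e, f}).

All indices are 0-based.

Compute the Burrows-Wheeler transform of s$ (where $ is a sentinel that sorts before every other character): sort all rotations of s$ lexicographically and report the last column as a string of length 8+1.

fdafbd$ba

rank  rotation   last
    0  $ddaafbbf  f
    1  aafbbf$dd  d
    2  afbbf$dda  a
    3  bbf$ddaaf  f
    4  bf$ddaafb  b
    5  daafbbf$d  d
    6  ddaafbbf$  $
    7  f$ddaafbb  b
    8  fbbf$ddaa  a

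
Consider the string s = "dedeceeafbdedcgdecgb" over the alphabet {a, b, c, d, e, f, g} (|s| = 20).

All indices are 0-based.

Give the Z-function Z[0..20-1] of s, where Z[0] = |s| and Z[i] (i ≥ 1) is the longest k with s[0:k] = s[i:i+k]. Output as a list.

Z[0]=20
i=1: fresh scan; Z[1]=0
i=2: fresh scan; Z[2]=2 grow→box=[2,4)
i=3: min(r-i=1, Z[1]=0)=0; Z[3]=0
i=4: fresh scan; Z[4]=0
i=5: fresh scan; Z[5]=0
i=6: fresh scan; Z[6]=0
i=7: fresh scan; Z[7]=0
i=8: fresh scan; Z[8]=0
i=9: fresh scan; Z[9]=0
i=10: fresh scan; Z[10]=3 grow→box=[10,13)
i=11: min(r-i=2, Z[1]=0)=0; Z[11]=0
i=12: min(r-i=1, Z[2]=2)=1; Z[12]=1
i=13: fresh scan; Z[13]=0
i=14: fresh scan; Z[14]=0
i=15: fresh scan; Z[15]=2 grow→box=[15,17)
i=16: min(r-i=1, Z[1]=0)=0; Z[16]=0
i=17: fresh scan; Z[17]=0
i=18: fresh scan; Z[18]=0
i=19: fresh scan; Z[19]=0

[20, 0, 2, 0, 0, 0, 0, 0, 0, 0, 3, 0, 1, 0, 0, 2, 0, 0, 0, 0]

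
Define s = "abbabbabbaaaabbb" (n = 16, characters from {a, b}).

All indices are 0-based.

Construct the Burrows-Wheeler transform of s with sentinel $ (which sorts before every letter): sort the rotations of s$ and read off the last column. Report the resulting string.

bbaabb$abbbbbaaaa

rank  rotation           last
    0  $abbabbabbaaaabbb  b
    1  aaaabbb$abbabbabb  b
    2  aaabbb$abbabbabba  a
    3  aabbb$abbabbabbaa  a
    4  abbaaaabbb$abbabb  b
    5  abbabbaaaabbb$abb  b
    6  abbabbabbaaaabbb$  $
    7  abbb$abbabbabbaaa  a
    8  b$abbabbabbaaaabb  b
    9  baaaabbb$abbabbab  b
   10  babbaaaabbb$abbab  b
   11  babbabbaaaabbb$ab  b
   12  bb$abbabbabbaaaab  b
   13  bbaaaabbb$abbabba  a
   14  bbabbaaaabbb$abba  a
   15  bbabbabbaaaabbb$a  a
   16  bbb$abbabbabbaaaa  a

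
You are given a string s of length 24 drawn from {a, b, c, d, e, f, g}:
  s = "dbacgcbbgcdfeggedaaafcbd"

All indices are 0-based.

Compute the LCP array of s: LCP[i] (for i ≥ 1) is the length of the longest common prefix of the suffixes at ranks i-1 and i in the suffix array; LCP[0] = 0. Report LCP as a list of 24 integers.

rank→(start, suffix):
  0 → (17, 'aaafcbd')
  1 → (18, 'aafcbd')
  2 → (2, 'acgcbbgcdfeggedaaafcbd')
  3 → (19, 'afcbd')
  4 → (1, 'bacgcbbgcdfeggedaaafcbd')
  5 → (6, 'bbgcdfeggedaaafcbd')
  6 → (22, 'bd')
  7 → (7, 'bgcdfeggedaaafcbd')
  8 → (5, 'cbbgcdfeggedaaafcbd')
  9 → (21, 'cbd')
  10 → (9, 'cdfeggedaaafcbd')
  11 → (3, 'cgcbbgcdfeggedaaafcbd')
  12 → (23, 'd')
  13 → (16, 'daaafcbd')
  14 → (0, 'dbacgcbbgcdfeggedaaafcbd')
  15 → (10, 'dfeggedaaafcbd')
  16 → (15, 'edaaafcbd')
  17 → (12, 'eggedaaafcbd')
  18 → (20, 'fcbd')
  19 → (11, 'feggedaaafcbd')
  20 → (4, 'gcbbgcdfeggedaaafcbd')
  21 → (8, 'gcdfeggedaaafcbd')
  22 → (14, 'gedaaafcbd')
  23 → (13, 'ggedaaafcbd')

SA = [17, 18, 2, 19, 1, 6, 22, 7, 5, 21, 9, 3, 23, 16, 0, 10, 15, 12, 20, 11, 4, 8, 14, 13]
rank  pair      lcp
   1  s[17:],s[18:]  2  'aa'
   2  s[18:],s[2:]  1  'a'
   3  s[2:],s[19:]  1  'a'
   4  s[19:],s[1:]  0  ''
   5  s[1:],s[6:]  1  'b'
   6  s[6:],s[22:]  1  'b'
   7  s[22:],s[7:]  1  'b'
   8  s[7:],s[5:]  0  ''
   9  s[5:],s[21:]  2  'cb'
  10  s[21:],s[9:]  1  'c'
  11  s[9:],s[3:]  1  'c'
  12  s[3:],s[23:]  0  ''
  13  s[23:],s[16:]  1  'd'
  14  s[16:],s[0:]  1  'd'
  15  s[0:],s[10:]  1  'd'
  16  s[10:],s[15:]  0  ''
  17  s[15:],s[12:]  1  'e'
  18  s[12:],s[20:]  0  ''
  19  s[20:],s[11:]  1  'f'
  20  s[11:],s[4:]  0  ''
  21  s[4:],s[8:]  2  'gc'
  22  s[8:],s[14:]  1  'g'
  23  s[14:],s[13:]  1  'g'

[0, 2, 1, 1, 0, 1, 1, 1, 0, 2, 1, 1, 0, 1, 1, 1, 0, 1, 0, 1, 0, 2, 1, 1]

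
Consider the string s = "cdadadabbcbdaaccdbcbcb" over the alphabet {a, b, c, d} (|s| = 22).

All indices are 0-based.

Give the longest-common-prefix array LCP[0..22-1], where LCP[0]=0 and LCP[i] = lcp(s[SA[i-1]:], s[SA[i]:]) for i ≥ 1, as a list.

rank | idx | suffix
   0 |  12 | aaccdbcbcb
   1 |   6 | abbcbdaaccdbcbcb
   2 |  13 | accdbcbcb
   3 |   4 | adabbcbdaaccdbcbcb
   4 |   2 | adadabbcbdaaccdbcbcb
   5 |  21 | b
   6 |   7 | bbcbdaaccdbcbcb
   7 |  19 | bcb
   8 |  17 | bcbcb
   9 |   8 | bcbdaaccdbcbcb
  10 |  10 | bdaaccdbcbcb
  11 |  20 | cb
  12 |  18 | cbcb
  13 |   9 | cbdaaccdbcbcb
  14 |  14 | ccdbcbcb
  15 |   0 | cdadadabbcbdaaccdbcbcb
  16 |  15 | cdbcbcb
  17 |  11 | daaccdbcbcb
  18 |   5 | dabbcbdaaccdbcbcb
  19 |   3 | dadabbcbdaaccdbcbcb
  20 |   1 | dadadabbcbdaaccdbcbcb
  21 |  16 | dbcbcb

SA = [12, 6, 13, 4, 2, 21, 7, 19, 17, 8, 10, 20, 18, 9, 14, 0, 15, 11, 5, 3, 1, 16]
i: (SA[i-1],SA[i]) lcp shared
  1: (12,6) 1 'a'
  2: (6,13) 1 'a'
  3: (13,4) 1 'a'
  4: (4,2) 3 'ada'
  5: (2,21) 0 ''
  6: (21,7) 1 'b'
  7: (7,19) 1 'b'
  8: (19,17) 3 'bcb'
  9: (17,8) 3 'bcb'
  10: (8,10) 1 'b'
  11: (10,20) 0 ''
  12: (20,18) 2 'cb'
  13: (18,9) 2 'cb'
  14: (9,14) 1 'c'
  15: (14,0) 1 'c'
  16: (0,15) 2 'cd'
  17: (15,11) 0 ''
  18: (11,5) 2 'da'
  19: (5,3) 2 'da'
  20: (3,1) 4 'dada'
  21: (1,16) 1 'd'

[0, 1, 1, 1, 3, 0, 1, 1, 3, 3, 1, 0, 2, 2, 1, 1, 2, 0, 2, 2, 4, 1]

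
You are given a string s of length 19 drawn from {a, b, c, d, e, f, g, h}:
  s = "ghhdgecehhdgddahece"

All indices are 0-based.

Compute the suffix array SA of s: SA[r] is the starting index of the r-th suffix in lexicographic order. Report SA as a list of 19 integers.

[14, 17, 6, 13, 12, 10, 3, 18, 16, 5, 7, 11, 4, 0, 9, 2, 15, 8, 1]

rank→(start, suffix):
  0 → (14, 'ahece')
  1 → (17, 'ce')
  2 → (6, 'cehhdgddahece')
  3 → (13, 'dahece')
  4 → (12, 'ddahece')
  5 → (10, 'dgddahece')
  6 → (3, 'dgecehhdgddahece')
  7 → (18, 'e')
  8 → (16, 'ece')
  9 → (5, 'ecehhdgddahece')
  10 → (7, 'ehhdgddahece')
  11 → (11, 'gddahece')
  12 → (4, 'gecehhdgddahece')
  13 → (0, 'ghhdgecehhdgddahece')
  14 → (9, 'hdgddahece')
  15 → (2, 'hdgecehhdgddahece')
  16 → (15, 'hece')
  17 → (8, 'hhdgddahece')
  18 → (1, 'hhdgecehhdgddahece')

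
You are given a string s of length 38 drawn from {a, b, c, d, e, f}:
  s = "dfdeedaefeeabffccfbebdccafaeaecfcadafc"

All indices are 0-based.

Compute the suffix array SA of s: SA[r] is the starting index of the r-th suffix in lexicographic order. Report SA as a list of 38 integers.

[11, 33, 26, 28, 6, 24, 35, 20, 18, 12, 37, 32, 23, 22, 15, 16, 30, 5, 34, 21, 2, 0, 10, 27, 19, 29, 4, 9, 3, 7, 25, 17, 36, 31, 14, 1, 8, 13]

sorted suffixes:
  #0 SA[0]=11  'abffccfbebdccafaeaecfcadafc'
  #1 SA[1]=33  'adafc'
  #2 SA[2]=26  'aeaecfcadafc'
  #3 SA[3]=28  'aecfcadafc'
  #4 SA[4]=6  'aefeeabffccfbebdccafaeaecfcadafc'
  #5 SA[5]=24  'afaeaecfcadafc'
  #6 SA[6]=35  'afc'
  #7 SA[7]=20  'bdccafaeaecfcadafc'
  #8 SA[8]=18  'bebdccafaeaecfcadafc'
  #9 SA[9]=12  'bffccfbebdccafaeaecfcadafc'
  #10 SA[10]=37  'c'
  #11 SA[11]=32  'cadafc'
  #12 SA[12]=23  'cafaeaecfcadafc'
  #13 SA[13]=22  'ccafaeaecfcadafc'
  #14 SA[14]=15  'ccfbebdccafaeaecfcadafc'
  #15 SA[15]=16  'cfbebdccafaeaecfcadafc'
  #16 SA[16]=30  'cfcadafc'
  #17 SA[17]=5  'daefeeabffccfbebdccafaeaecfcadafc'
  #18 SA[18]=34  'dafc'
  #19 SA[19]=21  'dccafaeaecfcadafc'
  #20 SA[20]=2  'deedaefeeabffccfbebdccafaeaecfcadafc'
  #21 SA[21]=0  'dfdeedaefeeabffccfbebdccafaeaecfcadafc'
  #22 SA[22]=10  'eabffccfbebdccafaeaecfcadafc'
  #23 SA[23]=27  'eaecfcadafc'
  #24 SA[24]=19  'ebdccafaeaecfcadafc'
  #25 SA[25]=29  'ecfcadafc'
  #26 SA[26]=4  'edaefeeabffccfbebdccafaeaecfcadafc'
  #27 SA[27]=9  'eeabffccfbebdccafaeaecfcadafc'
  #28 SA[28]=3  'eedaefeeabffccfbebdccafaeaecfcadafc'
  #29 SA[29]=7  'efeeabffccfbebdccafaeaecfcadafc'
  #30 SA[30]=25  'faeaecfcadafc'
  #31 SA[31]=17  'fbebdccafaeaecfcadafc'
  #32 SA[32]=36  'fc'
  #33 SA[33]=31  'fcadafc'
  #34 SA[34]=14  'fccfbebdccafaeaecfcadafc'
  #35 SA[35]=1  'fdeedaefeeabffccfbebdccafaeaecfcadafc'
  #36 SA[36]=8  'feeabffccfbebdccafaeaecfcadafc'
  #37 SA[37]=13  'ffccfbebdccafaeaecfcadafc'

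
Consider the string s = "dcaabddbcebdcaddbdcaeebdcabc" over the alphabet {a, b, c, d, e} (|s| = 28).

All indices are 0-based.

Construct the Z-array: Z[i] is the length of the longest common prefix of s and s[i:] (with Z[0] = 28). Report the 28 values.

Z[0]=28
i=1: outside box; Z[1]=0
i=2: outside box; Z[2]=0
i=3: outside box; Z[3]=0
i=4: outside box; Z[4]=0
i=5: outside box; Z[5]=1 scan→box=[5,6)
i=6: outside box; Z[6]=1 scan→box=[6,7)
i=7: outside box; Z[7]=0
i=8: outside box; Z[8]=0
i=9: outside box; Z[9]=0
i=10: outside box; Z[10]=0
i=11: outside box; Z[11]=3 scan→box=[11,14)
i=12: min(r-i=2, Z[1]=0)=0; Z[12]=0
i=13: min(r-i=1, Z[2]=0)=0; Z[13]=0
i=14: outside box; Z[14]=1 scan→box=[14,15)
i=15: outside box; Z[15]=1 scan→box=[15,16)
i=16: outside box; Z[16]=0
i=17: outside box; Z[17]=3 scan→box=[17,20)
i=18: min(r-i=2, Z[1]=0)=0; Z[18]=0
i=19: min(r-i=1, Z[2]=0)=0; Z[19]=0
i=20: outside box; Z[20]=0
i=21: outside box; Z[21]=0
i=22: outside box; Z[22]=0
i=23: outside box; Z[23]=3 scan→box=[23,26)
i=24: min(r-i=2, Z[1]=0)=0; Z[24]=0
i=25: min(r-i=1, Z[2]=0)=0; Z[25]=0
i=26: outside box; Z[26]=0
i=27: outside box; Z[27]=0

[28, 0, 0, 0, 0, 1, 1, 0, 0, 0, 0, 3, 0, 0, 1, 1, 0, 3, 0, 0, 0, 0, 0, 3, 0, 0, 0, 0]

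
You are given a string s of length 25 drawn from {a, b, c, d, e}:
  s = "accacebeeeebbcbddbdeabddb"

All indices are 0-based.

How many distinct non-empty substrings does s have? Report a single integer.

rank→(start, suffix):
  0 → (20, 'abddb')
  1 → (0, 'accacebeeeebbcbddbdeabddb')
  2 → (3, 'acebeeeebbcbddbdeabddb')
  3 → (24, 'b')
  4 → (11, 'bbcbddbdeabddb')
  5 → (12, 'bcbddbdeabddb')
  6 → (21, 'bddb')
  7 → (14, 'bddbdeabddb')
  8 → (17, 'bdeabddb')
  9 → (6, 'beeeebbcbddbdeabddb')
  10 → (2, 'cacebeeeebbcbddbdeabddb')
  11 → (13, 'cbddbdeabddb')
  12 → (1, 'ccacebeeeebbcbddbdeabddb')
  13 → (4, 'cebeeeebbcbddbdeabddb')
  14 → (23, 'db')
  15 → (16, 'dbdeabddb')
  16 → (22, 'ddb')
  17 → (15, 'ddbdeabddb')
  18 → (18, 'deabddb')
  19 → (19, 'eabddb')
  20 → (10, 'ebbcbddbdeabddb')
  21 → (5, 'ebeeeebbcbddbdeabddb')
  22 → (9, 'eebbcbddbdeabddb')
  23 → (8, 'eeebbcbddbdeabddb')
  24 → (7, 'eeeebbcbddbdeabddb')

SA = [20, 0, 3, 24, 11, 12, 21, 14, 17, 6, 2, 13, 1, 4, 23, 16, 22, 15, 18, 19, 10, 5, 9, 8, 7]
rank  pair      lcp
   1  s[20:],s[0:]  1  'a'
   2  s[0:],s[3:]  2  'ac'
   3  s[3:],s[24:]  0  ''
   4  s[24:],s[11:]  1  'b'
   5  s[11:],s[12:]  1  'b'
   6  s[12:],s[21:]  1  'b'
   7  s[21:],s[14:]  4  'bddb'
   8  s[14:],s[17:]  2  'bd'
   9  s[17:],s[6:]  1  'b'
  10  s[6:],s[2:]  0  ''
  11  s[2:],s[13:]  1  'c'
  12  s[13:],s[1:]  1  'c'
  13  s[1:],s[4:]  1  'c'
  14  s[4:],s[23:]  0  ''
  15  s[23:],s[16:]  2  'db'
  16  s[16:],s[22:]  1  'd'
  17  s[22:],s[15:]  3  'ddb'
  18  s[15:],s[18:]  1  'd'
  19  s[18:],s[19:]  0  ''
  20  s[19:],s[10:]  1  'e'
  21  s[10:],s[5:]  2  'eb'
  22  s[5:],s[9:]  1  'e'
  23  s[9:],s[8:]  2  'ee'
  24  s[8:],s[7:]  3  'eee'

n(n+1)/2 = 25·26/2 = 325
Σ LCP = 0 + 1 + 2 + 0 + 1 + 1 + 1 + 4 + 2 + 1 + 0 + 1 + 1 + 1 + 0 + 2 + 1 + 3 + 1 + 0 + 1 + 2 + 1 + 2 + 3 = 32
distinct = 325 − 32 = 293

293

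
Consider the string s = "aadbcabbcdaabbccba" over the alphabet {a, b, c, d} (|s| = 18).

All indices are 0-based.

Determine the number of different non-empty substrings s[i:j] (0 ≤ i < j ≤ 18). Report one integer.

149

rank | idx | suffix
   0 |  17 | a
   1 |  10 | aabbccba
   2 |   0 | aadbcabbcdaabbccba
   3 |  11 | abbccba
   4 |   5 | abbcdaabbccba
   5 |   1 | adbcabbcdaabbccba
   6 |  16 | ba
   7 |  12 | bbccba
   8 |   6 | bbcdaabbccba
   9 |   3 | bcabbcdaabbccba
  10 |  13 | bccba
  11 |   7 | bcdaabbccba
  12 |   4 | cabbcdaabbccba
  13 |  15 | cba
  14 |  14 | ccba
  15 |   8 | cdaabbccba
  16 |   9 | daabbccba
  17 |   2 | dbcabbcdaabbccba

SA = [17, 10, 0, 11, 5, 1, 16, 12, 6, 3, 13, 7, 4, 15, 14, 8, 9, 2]
rank  pair      lcp
   1  s[17:],s[10:]  1  'a'
   2  s[10:],s[0:]  2  'aa'
   3  s[0:],s[11:]  1  'a'
   4  s[11:],s[5:]  4  'abbc'
   5  s[5:],s[1:]  1  'a'
   6  s[1:],s[16:]  0  ''
   7  s[16:],s[12:]  1  'b'
   8  s[12:],s[6:]  3  'bbc'
   9  s[6:],s[3:]  1  'b'
  10  s[3:],s[13:]  2  'bc'
  11  s[13:],s[7:]  2  'bc'
  12  s[7:],s[4:]  0  ''
  13  s[4:],s[15:]  1  'c'
  14  s[15:],s[14:]  1  'c'
  15  s[14:],s[8:]  1  'c'
  16  s[8:],s[9:]  0  ''
  17  s[9:],s[2:]  1  'd'

n(n+1)/2 = 18·19/2 = 171
Σ LCP = 0 + 1 + 2 + 1 + 4 + 1 + 0 + 1 + 3 + 1 + 2 + 2 + 0 + 1 + 1 + 1 + 0 + 1 = 22
distinct = 171 − 22 = 149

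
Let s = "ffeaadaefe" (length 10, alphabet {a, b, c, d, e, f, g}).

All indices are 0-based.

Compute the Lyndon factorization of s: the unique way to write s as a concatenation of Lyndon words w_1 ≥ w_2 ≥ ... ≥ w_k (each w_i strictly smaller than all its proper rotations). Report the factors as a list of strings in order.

emit factor 1: 'f' (i=0, period=1)
emit factor 2: 'f' (i=1, period=1)
emit factor 3: 'e' (i=2, period=1)
emit factor 4: 'aadaefe' (i=3, period=7)

["f", "f", "e", "aadaefe"]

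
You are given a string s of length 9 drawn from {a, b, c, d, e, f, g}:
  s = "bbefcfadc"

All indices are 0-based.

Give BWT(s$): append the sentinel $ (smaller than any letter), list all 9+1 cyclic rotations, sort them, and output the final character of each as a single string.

cf$bdfabce

rank  rotation    last
    0  $bbefcfadc  c
    1  adc$bbefcf  f
    2  bbefcfadc$  $
    3  befcfadc$b  b
    4  c$bbefcfad  d
    5  cfadc$bbef  f
    6  dc$bbefcfa  a
    7  efcfadc$bb  b
    8  fadc$bbefc  c
    9  fcfadc$bbe  e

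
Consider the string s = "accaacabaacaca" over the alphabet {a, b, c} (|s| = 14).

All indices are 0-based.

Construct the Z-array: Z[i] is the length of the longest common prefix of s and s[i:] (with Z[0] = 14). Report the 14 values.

Z[0]=14
i=1: outside box; Z[1]=0
i=2: outside box; Z[2]=0
i=3: outside box; Z[3]=1 scan→box=[3,4)
i=4: outside box; Z[4]=2 scan→box=[4,6)
i=5: min(r-i=1, Z[1]=0)=0; Z[5]=0
i=6: outside box; Z[6]=1 scan→box=[6,7)
i=7: outside box; Z[7]=0
i=8: outside box; Z[8]=1 scan→box=[8,9)
i=9: outside box; Z[9]=2 scan→box=[9,11)
i=10: min(r-i=1, Z[1]=0)=0; Z[10]=0
i=11: outside box; Z[11]=2 scan→box=[11,13)
i=12: min(r-i=1, Z[1]=0)=0; Z[12]=0
i=13: outside box; Z[13]=1 scan→box=[13,14)

[14, 0, 0, 1, 2, 0, 1, 0, 1, 2, 0, 2, 0, 1]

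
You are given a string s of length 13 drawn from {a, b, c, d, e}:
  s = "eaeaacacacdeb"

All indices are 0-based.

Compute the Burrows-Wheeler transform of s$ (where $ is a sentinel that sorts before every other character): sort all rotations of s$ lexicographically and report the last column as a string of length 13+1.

beacceeaaaca$d

rank  rotation        last
    0  $eaeaacacacdeb  b
    1  aacacacdeb$eae  e
    2  acacacdeb$eaea  a
    3  acacdeb$eaeaac  c
    4  acdeb$eaeaacac  c
    5  aeaacacacdeb$e  e
    6  b$eaeaacacacde  e
    7  cacacdeb$eaeaa  a
    8  cacdeb$eaeaaca  a
    9  cdeb$eaeaacaca  a
   10  deb$eaeaacacac  c
   11  eaacacacdeb$ea  a
   12  eaeaacacacdeb$  $
   13  eb$eaeaacacacd  d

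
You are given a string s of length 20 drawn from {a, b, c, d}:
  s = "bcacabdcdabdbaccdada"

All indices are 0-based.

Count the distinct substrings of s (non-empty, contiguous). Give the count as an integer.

sorted suffixes:
  #0 SA[0]=19  'a'
  #1 SA[1]=9  'abdbaccdada'
  #2 SA[2]=4  'abdcdabdbaccdada'
  #3 SA[3]=2  'acabdcdabdbaccdada'
  #4 SA[4]=13  'accdada'
  #5 SA[5]=17  'ada'
  #6 SA[6]=12  'baccdada'
  #7 SA[7]=0  'bcacabdcdabdbaccdada'
  #8 SA[8]=10  'bdbaccdada'
  #9 SA[9]=5  'bdcdabdbaccdada'
  #10 SA[10]=3  'cabdcdabdbaccdada'
  #11 SA[11]=1  'cacabdcdabdbaccdada'
  #12 SA[12]=14  'ccdada'
  #13 SA[13]=7  'cdabdbaccdada'
  #14 SA[14]=15  'cdada'
  #15 SA[15]=18  'da'
  #16 SA[16]=8  'dabdbaccdada'
  #17 SA[17]=16  'dada'
  #18 SA[18]=11  'dbaccdada'
  #19 SA[19]=6  'dcdabdbaccdada'

SA = [19, 9, 4, 2, 13, 17, 12, 0, 10, 5, 3, 1, 14, 7, 15, 18, 8, 16, 11, 6]
[i] adj suffixes → lcp
  [1] 19/9 → 1 ('a')
  [2] 9/4 → 3 ('abd')
  [3] 4/2 → 1 ('a')
  [4] 2/13 → 2 ('ac')
  [5] 13/17 → 1 ('a')
  [6] 17/12 → 0 ('')
  [7] 12/0 → 1 ('b')
  [8] 0/10 → 1 ('b')
  [9] 10/5 → 2 ('bd')
  [10] 5/3 → 0 ('')
  [11] 3/1 → 2 ('ca')
  [12] 1/14 → 1 ('c')
  [13] 14/7 → 1 ('c')
  [14] 7/15 → 3 ('cda')
  [15] 15/18 → 0 ('')
  [16] 18/8 → 2 ('da')
  [17] 8/16 → 2 ('da')
  [18] 16/11 → 1 ('d')
  [19] 11/6 → 1 ('d')

n(n+1)/2 = 20·21/2 = 210
Σ LCP = 0 + 1 + 3 + 1 + 2 + 1 + 0 + 1 + 1 + 2 + 0 + 2 + 1 + 1 + 3 + 0 + 2 + 2 + 1 + 1 = 25
distinct = 210 − 25 = 185

185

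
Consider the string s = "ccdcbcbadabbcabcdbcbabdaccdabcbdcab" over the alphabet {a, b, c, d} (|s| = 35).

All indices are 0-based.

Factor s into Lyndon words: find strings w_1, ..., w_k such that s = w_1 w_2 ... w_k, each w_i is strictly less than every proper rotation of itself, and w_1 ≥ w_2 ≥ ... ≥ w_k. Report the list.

["ccd", "c", "bc", "b", "ad", "abbcabcdbcbabdaccdabcbdc", "ab"]

emit factor 1: 'ccd' (i=0, period=3)
emit factor 2: 'c' (i=3, period=1)
emit factor 3: 'bc' (i=4, period=2)
emit factor 4: 'b' (i=6, period=1)
emit factor 5: 'ad' (i=7, period=2)
emit factor 6: 'abbcabcdbcbabdaccdabcbdc' (i=9, period=24)
emit factor 7: 'ab' (i=33, period=2)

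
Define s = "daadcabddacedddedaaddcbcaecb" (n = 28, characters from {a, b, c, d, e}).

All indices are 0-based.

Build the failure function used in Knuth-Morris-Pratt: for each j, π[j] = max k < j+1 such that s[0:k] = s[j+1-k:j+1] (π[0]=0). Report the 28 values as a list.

[0, 0, 0, 1, 0, 0, 0, 1, 1, 2, 0, 0, 1, 1, 1, 0, 1, 2, 3, 4, 1, 0, 0, 0, 0, 0, 0, 0]

π[0] = 0
j=1 s[j]='a': π[1]=0 (border '')
j=2 s[j]='a': π[2]=0 (border '')
j=3 s[j]='d': π[3]=1 (border 'd')
j=4 s[j]='c': k: 1→0; π[4]=0 (border '')
j=5 s[j]='a': π[5]=0 (border '')
j=6 s[j]='b': π[6]=0 (border '')
j=7 s[j]='d': π[7]=1 (border 'd')
j=8 s[j]='d': k: 1→0; π[8]=1 (border 'd')
j=9 s[j]='a': π[9]=2 (border 'da')
j=10 s[j]='c': k: 2→0; π[10]=0 (border '')
j=11 s[j]='e': π[11]=0 (border '')
j=12 s[j]='d': π[12]=1 (border 'd')
j=13 s[j]='d': k: 1→0; π[13]=1 (border 'd')
j=14 s[j]='d': k: 1→0; π[14]=1 (border 'd')
j=15 s[j]='e': k: 1→0; π[15]=0 (border '')
j=16 s[j]='d': π[16]=1 (border 'd')
j=17 s[j]='a': π[17]=2 (border 'da')
j=18 s[j]='a': π[18]=3 (border 'daa')
j=19 s[j]='d': π[19]=4 (border 'daad')
j=20 s[j]='d': k: 4→1→0; π[20]=1 (border 'd')
j=21 s[j]='c': k: 1→0; π[21]=0 (border '')
j=22 s[j]='b': π[22]=0 (border '')
j=23 s[j]='c': π[23]=0 (border '')
j=24 s[j]='a': π[24]=0 (border '')
j=25 s[j]='e': π[25]=0 (border '')
j=26 s[j]='c': π[26]=0 (border '')
j=27 s[j]='b': π[27]=0 (border '')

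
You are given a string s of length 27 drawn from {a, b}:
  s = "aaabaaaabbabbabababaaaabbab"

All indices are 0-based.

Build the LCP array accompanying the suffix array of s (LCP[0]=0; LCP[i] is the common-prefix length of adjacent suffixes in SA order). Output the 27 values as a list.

[0, 8, 3, 4, 7, 2, 3, 6, 1, 2, 10, 3, 5, 2, 5, 5, 0, 1, 9, 2, 3, 4, 6, 3, 1, 4, 4]

rank→(start, suffix):
  0 → (19, 'aaaabbab')
  1 → (4, 'aaaabbabbabababaaaabbab')
  2 → (0, 'aaabaaaabbabbabababaaaabbab')
  3 → (20, 'aaabbab')
  4 → (5, 'aaabbabbabababaaaabbab')
  5 → (1, 'aabaaaabbabbabababaaaabbab')
  6 → (21, 'aabbab')
  7 → (6, 'aabbabbabababaaaabbab')
  8 → (25, 'ab')
  9 → (17, 'abaaaabbab')
  10 → (2, 'abaaaabbabbabababaaaabbab')
  11 → (15, 'ababaaaabbab')
  12 → (13, 'abababaaaabbab')
  13 → (22, 'abbab')
  14 → (10, 'abbabababaaaabbab')
  15 → (7, 'abbabbabababaaaabbab')
  16 → (26, 'b')
  17 → (18, 'baaaabbab')
  18 → (3, 'baaaabbabbabababaaaabbab')
  19 → (24, 'bab')
  20 → (16, 'babaaaabbab')
  21 → (14, 'bababaaaabbab')
  22 → (12, 'babababaaaabbab')
  23 → (9, 'babbabababaaaabbab')
  24 → (23, 'bbab')
  25 → (11, 'bbabababaaaabbab')
  26 → (8, 'bbabbabababaaaabbab')

SA = [19, 4, 0, 20, 5, 1, 21, 6, 25, 17, 2, 15, 13, 22, 10, 7, 26, 18, 3, 24, 16, 14, 12, 9, 23, 11, 8]
rank  pair      lcp
   1  s[19:],s[4:]  8  'aaaabbab'
   2  s[4:],s[0:]  3  'aaa'
   3  s[0:],s[20:]  4  'aaab'
   4  s[20:],s[5:]  7  'aaabbab'
   5  s[5:],s[1:]  2  'aa'
   6  s[1:],s[21:]  3  'aab'
   7  s[21:],s[6:]  6  'aabbab'
   8  s[6:],s[25:]  1  'a'
   9  s[25:],s[17:]  2  'ab'
  10  s[17:],s[2:]  10  'abaaaabbab'
  11  s[2:],s[15:]  3  'aba'
  12  s[15:],s[13:]  5  'ababa'
  13  s[13:],s[22:]  2  'ab'
  14  s[22:],s[10:]  5  'abbab'
  15  s[10:],s[7:]  5  'abbab'
  16  s[7:],s[26:]  0  ''
  17  s[26:],s[18:]  1  'b'
  18  s[18:],s[3:]  9  'baaaabbab'
  19  s[3:],s[24:]  2  'ba'
  20  s[24:],s[16:]  3  'bab'
  21  s[16:],s[14:]  4  'baba'
  22  s[14:],s[12:]  6  'bababa'
  23  s[12:],s[9:]  3  'bab'
  24  s[9:],s[23:]  1  'b'
  25  s[23:],s[11:]  4  'bbab'
  26  s[11:],s[8:]  4  'bbab'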